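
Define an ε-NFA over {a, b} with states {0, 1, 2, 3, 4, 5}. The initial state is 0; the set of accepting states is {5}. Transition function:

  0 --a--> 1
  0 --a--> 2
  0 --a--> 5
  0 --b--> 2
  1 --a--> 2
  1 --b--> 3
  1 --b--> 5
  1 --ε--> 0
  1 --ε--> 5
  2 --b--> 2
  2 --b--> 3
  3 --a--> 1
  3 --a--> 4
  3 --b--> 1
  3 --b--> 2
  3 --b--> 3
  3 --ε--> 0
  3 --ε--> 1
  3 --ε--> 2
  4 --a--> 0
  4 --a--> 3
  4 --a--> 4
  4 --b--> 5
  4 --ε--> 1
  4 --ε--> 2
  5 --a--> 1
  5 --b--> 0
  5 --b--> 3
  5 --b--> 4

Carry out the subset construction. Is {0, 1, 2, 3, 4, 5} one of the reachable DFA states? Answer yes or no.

Start state of the DFA: {0} (ε-closure of the NFA start).
{0} --a--> {0, 1, 2, 5}  [new]
{0} --b--> {2}  [new]
{0, 1, 2, 5} --a--> {0, 1, 2, 5}  [seen]
{0, 1, 2, 5} --b--> {0, 1, 2, 3, 4, 5}  [new]
{2} --a--> ∅  [new]
{2} --b--> {0, 1, 2, 3, 5}  [new]
{0, 1, 2, 3, 4, 5} --a--> {0, 1, 2, 3, 4, 5}  [seen]
{0, 1, 2, 3, 4, 5} --b--> {0, 1, 2, 3, 4, 5}  [seen]
∅ --a--> ∅  [seen]
∅ --b--> ∅  [seen]
{0, 1, 2, 3, 5} --a--> {0, 1, 2, 4, 5}  [new]
{0, 1, 2, 3, 5} --b--> {0, 1, 2, 3, 4, 5}  [seen]
{0, 1, 2, 4, 5} --a--> {0, 1, 2, 3, 4, 5}  [seen]
{0, 1, 2, 4, 5} --b--> {0, 1, 2, 3, 4, 5}  [seen]
Reachable DFA states: {0}, {0, 1, 2, 5}, {2}, {0, 1, 2, 3, 4, 5}, ∅, {0, 1, 2, 3, 5}, {0, 1, 2, 4, 5}.
{0, 1, 2, 3, 4, 5} is among them.

yes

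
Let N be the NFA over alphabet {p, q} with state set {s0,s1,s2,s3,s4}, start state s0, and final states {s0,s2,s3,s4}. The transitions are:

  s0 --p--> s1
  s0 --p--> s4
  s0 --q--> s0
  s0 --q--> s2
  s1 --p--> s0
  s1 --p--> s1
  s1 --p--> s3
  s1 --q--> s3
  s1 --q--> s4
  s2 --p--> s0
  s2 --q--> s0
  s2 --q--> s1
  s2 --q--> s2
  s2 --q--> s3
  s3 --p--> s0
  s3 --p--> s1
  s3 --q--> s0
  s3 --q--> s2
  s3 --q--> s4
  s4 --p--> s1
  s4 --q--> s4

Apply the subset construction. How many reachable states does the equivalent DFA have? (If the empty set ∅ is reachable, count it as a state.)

12

Start state of the DFA: {s0}.
{s0} --p--> {s1,s4}  [new]
{s0} --q--> {s0,s2}  [new]
{s1,s4} --p--> {s0,s1,s3}  [new]
{s1,s4} --q--> {s3,s4}  [new]
{s0,s2} --p--> {s0,s1,s4}  [new]
{s0,s2} --q--> {s0,s1,s2,s3}  [new]
{s0,s1,s3} --p--> {s0,s1,s3,s4}  [new]
{s0,s1,s3} --q--> {s0,s2,s3,s4}  [new]
{s3,s4} --p--> {s0,s1}  [new]
{s3,s4} --q--> {s0,s2,s4}  [new]
{s0,s1,s4} --p--> {s0,s1,s3,s4}  [seen]
{s0,s1,s4} --q--> {s0,s2,s3,s4}  [seen]
{s0,s1,s2,s3} --p--> {s0,s1,s3,s4}  [seen]
{s0,s1,s2,s3} --q--> {s0,s1,s2,s3,s4}  [new]
{s0,s1,s3,s4} --p--> {s0,s1,s3,s4}  [seen]
{s0,s1,s3,s4} --q--> {s0,s2,s3,s4}  [seen]
{s0,s2,s3,s4} --p--> {s0,s1,s4}  [seen]
{s0,s2,s3,s4} --q--> {s0,s1,s2,s3,s4}  [seen]
{s0,s1} --p--> {s0,s1,s3,s4}  [seen]
{s0,s1} --q--> {s0,s2,s3,s4}  [seen]
{s0,s2,s4} --p--> {s0,s1,s4}  [seen]
{s0,s2,s4} --q--> {s0,s1,s2,s3,s4}  [seen]
{s0,s1,s2,s3,s4} --p--> {s0,s1,s3,s4}  [seen]
{s0,s1,s2,s3,s4} --q--> {s0,s1,s2,s3,s4}  [seen]
Reachable DFA states: {s0}, {s1,s4}, {s0,s2}, {s0,s1,s3}, {s3,s4}, {s0,s1,s4}, {s0,s1,s2,s3}, {s0,s1,s3,s4}, {s0,s2,s3,s4}, {s0,s1}, {s0,s2,s4}, {s0,s1,s2,s3,s4}.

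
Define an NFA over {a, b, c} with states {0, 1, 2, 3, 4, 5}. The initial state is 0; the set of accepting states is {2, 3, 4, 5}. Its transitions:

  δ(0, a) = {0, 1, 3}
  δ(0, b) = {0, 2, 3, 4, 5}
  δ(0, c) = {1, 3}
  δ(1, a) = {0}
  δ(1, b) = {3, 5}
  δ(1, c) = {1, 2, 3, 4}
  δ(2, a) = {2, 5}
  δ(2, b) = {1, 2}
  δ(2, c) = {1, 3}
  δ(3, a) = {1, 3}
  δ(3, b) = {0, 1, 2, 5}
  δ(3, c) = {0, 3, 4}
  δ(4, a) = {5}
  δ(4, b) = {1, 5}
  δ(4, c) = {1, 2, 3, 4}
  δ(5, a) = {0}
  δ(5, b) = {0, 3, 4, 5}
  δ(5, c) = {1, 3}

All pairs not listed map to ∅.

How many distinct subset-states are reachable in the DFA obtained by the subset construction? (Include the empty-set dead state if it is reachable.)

Start state of the DFA: {0}.
{0} --a--> {0, 1, 3}  [new]
{0} --b--> {0, 2, 3, 4, 5}  [new]
{0} --c--> {1, 3}  [new]
{0, 1, 3} --a--> {0, 1, 3}  [seen]
{0, 1, 3} --b--> {0, 1, 2, 3, 4, 5}  [new]
{0, 1, 3} --c--> {0, 1, 2, 3, 4}  [new]
{0, 2, 3, 4, 5} --a--> {0, 1, 2, 3, 5}  [new]
{0, 2, 3, 4, 5} --b--> {0, 1, 2, 3, 4, 5}  [seen]
{0, 2, 3, 4, 5} --c--> {0, 1, 2, 3, 4}  [seen]
{1, 3} --a--> {0, 1, 3}  [seen]
{1, 3} --b--> {0, 1, 2, 3, 5}  [seen]
{1, 3} --c--> {0, 1, 2, 3, 4}  [seen]
{0, 1, 2, 3, 4, 5} --a--> {0, 1, 2, 3, 5}  [seen]
{0, 1, 2, 3, 4, 5} --b--> {0, 1, 2, 3, 4, 5}  [seen]
{0, 1, 2, 3, 4, 5} --c--> {0, 1, 2, 3, 4}  [seen]
{0, 1, 2, 3, 4} --a--> {0, 1, 2, 3, 5}  [seen]
{0, 1, 2, 3, 4} --b--> {0, 1, 2, 3, 4, 5}  [seen]
{0, 1, 2, 3, 4} --c--> {0, 1, 2, 3, 4}  [seen]
{0, 1, 2, 3, 5} --a--> {0, 1, 2, 3, 5}  [seen]
{0, 1, 2, 3, 5} --b--> {0, 1, 2, 3, 4, 5}  [seen]
{0, 1, 2, 3, 5} --c--> {0, 1, 2, 3, 4}  [seen]
Reachable DFA states: {0}, {0, 1, 3}, {0, 2, 3, 4, 5}, {1, 3}, {0, 1, 2, 3, 4, 5}, {0, 1, 2, 3, 4}, {0, 1, 2, 3, 5}.

7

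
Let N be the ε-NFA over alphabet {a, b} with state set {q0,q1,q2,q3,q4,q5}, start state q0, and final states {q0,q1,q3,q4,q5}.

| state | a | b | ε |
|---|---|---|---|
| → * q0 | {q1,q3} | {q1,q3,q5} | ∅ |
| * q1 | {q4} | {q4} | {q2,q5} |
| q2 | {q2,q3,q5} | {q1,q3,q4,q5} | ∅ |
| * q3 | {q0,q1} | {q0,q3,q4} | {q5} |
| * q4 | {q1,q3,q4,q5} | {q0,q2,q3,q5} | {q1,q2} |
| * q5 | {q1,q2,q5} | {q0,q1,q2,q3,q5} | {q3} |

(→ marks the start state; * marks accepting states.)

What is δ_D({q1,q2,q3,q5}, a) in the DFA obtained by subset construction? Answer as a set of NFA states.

{q0,q1,q2,q3,q4,q5}

δ(q1,a) = {q4}; δ(q2,a) = {q2,q3,q5}; δ(q3,a) = {q0,q1}; δ(q5,a) = {q1,q2,q5}.
Union: {q0,q1,q2,q3,q4,q5}.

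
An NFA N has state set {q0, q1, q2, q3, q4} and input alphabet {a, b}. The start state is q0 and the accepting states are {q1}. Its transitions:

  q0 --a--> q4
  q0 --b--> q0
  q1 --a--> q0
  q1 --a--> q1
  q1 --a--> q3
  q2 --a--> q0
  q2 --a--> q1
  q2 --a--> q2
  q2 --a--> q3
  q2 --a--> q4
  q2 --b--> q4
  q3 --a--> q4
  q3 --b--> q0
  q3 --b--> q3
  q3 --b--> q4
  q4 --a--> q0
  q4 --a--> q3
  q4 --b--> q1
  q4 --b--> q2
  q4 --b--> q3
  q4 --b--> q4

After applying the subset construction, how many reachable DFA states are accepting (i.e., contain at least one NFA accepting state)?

2

Start state of the DFA: {q0}.
{q0} --a--> {q4}  [new]
{q0} --b--> {q0}  [seen]
{q4} --a--> {q0, q3}  [new]
{q4} --b--> {q1, q2, q3, q4}  [new]
{q0, q3} --a--> {q4}  [seen]
{q0, q3} --b--> {q0, q3, q4}  [new]
{q1, q2, q3, q4} --a--> {q0, q1, q2, q3, q4}  [new]
{q1, q2, q3, q4} --b--> {q0, q1, q2, q3, q4}  [seen]
{q0, q3, q4} --a--> {q0, q3, q4}  [seen]
{q0, q3, q4} --b--> {q0, q1, q2, q3, q4}  [seen]
{q0, q1, q2, q3, q4} --a--> {q0, q1, q2, q3, q4}  [seen]
{q0, q1, q2, q3, q4} --b--> {q0, q1, q2, q3, q4}  [seen]
Reachable DFA states: {q0}, {q4}, {q0, q3}, {q1, q2, q3, q4}, {q0, q3, q4}, {q0, q1, q2, q3, q4}.
Accepting DFA states (contain an NFA accepting state): {q1, q2, q3, q4}, {q0, q1, q2, q3, q4}.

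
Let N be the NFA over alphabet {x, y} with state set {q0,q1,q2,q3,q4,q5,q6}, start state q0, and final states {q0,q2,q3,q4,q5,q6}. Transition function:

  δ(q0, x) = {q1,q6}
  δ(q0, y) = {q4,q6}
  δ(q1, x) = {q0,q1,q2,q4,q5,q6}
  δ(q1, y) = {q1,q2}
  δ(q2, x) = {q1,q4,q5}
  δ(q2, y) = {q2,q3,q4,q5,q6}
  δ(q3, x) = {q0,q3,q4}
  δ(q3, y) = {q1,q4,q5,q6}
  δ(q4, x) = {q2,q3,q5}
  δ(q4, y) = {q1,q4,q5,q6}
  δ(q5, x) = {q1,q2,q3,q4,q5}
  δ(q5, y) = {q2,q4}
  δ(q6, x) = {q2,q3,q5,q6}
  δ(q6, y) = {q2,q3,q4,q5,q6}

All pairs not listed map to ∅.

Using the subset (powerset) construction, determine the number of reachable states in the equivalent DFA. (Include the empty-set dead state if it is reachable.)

6

Start state of the DFA: {q0}.
{q0} --x--> {q1,q6}  [new]
{q0} --y--> {q4,q6}  [new]
{q1,q6} --x--> {q0,q1,q2,q3,q4,q5,q6}  [new]
{q1,q6} --y--> {q1,q2,q3,q4,q5,q6}  [new]
{q4,q6} --x--> {q2,q3,q5,q6}  [new]
{q4,q6} --y--> {q1,q2,q3,q4,q5,q6}  [seen]
{q0,q1,q2,q3,q4,q5,q6} --x--> {q0,q1,q2,q3,q4,q5,q6}  [seen]
{q0,q1,q2,q3,q4,q5,q6} --y--> {q1,q2,q3,q4,q5,q6}  [seen]
{q1,q2,q3,q4,q5,q6} --x--> {q0,q1,q2,q3,q4,q5,q6}  [seen]
{q1,q2,q3,q4,q5,q6} --y--> {q1,q2,q3,q4,q5,q6}  [seen]
{q2,q3,q5,q6} --x--> {q0,q1,q2,q3,q4,q5,q6}  [seen]
{q2,q3,q5,q6} --y--> {q1,q2,q3,q4,q5,q6}  [seen]
Reachable DFA states: {q0}, {q1,q6}, {q4,q6}, {q0,q1,q2,q3,q4,q5,q6}, {q1,q2,q3,q4,q5,q6}, {q2,q3,q5,q6}.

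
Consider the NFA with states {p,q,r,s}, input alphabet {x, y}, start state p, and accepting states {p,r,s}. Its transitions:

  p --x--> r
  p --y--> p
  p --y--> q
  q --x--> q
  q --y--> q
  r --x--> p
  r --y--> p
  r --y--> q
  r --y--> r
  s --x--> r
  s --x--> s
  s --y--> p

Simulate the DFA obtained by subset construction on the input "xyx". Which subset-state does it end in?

Start: {p}.
δ(p,x) = {r}.
Union: {r}.
After x: {r}.
δ(r,y) = {p,q,r}.
Union: {p,q,r}.
After y: {p,q,r}.
δ(p,x) = {r}; δ(q,x) = {q}; δ(r,x) = {p}.
Union: {p,q,r}.
After x: {p,q,r}.

{p,q,r}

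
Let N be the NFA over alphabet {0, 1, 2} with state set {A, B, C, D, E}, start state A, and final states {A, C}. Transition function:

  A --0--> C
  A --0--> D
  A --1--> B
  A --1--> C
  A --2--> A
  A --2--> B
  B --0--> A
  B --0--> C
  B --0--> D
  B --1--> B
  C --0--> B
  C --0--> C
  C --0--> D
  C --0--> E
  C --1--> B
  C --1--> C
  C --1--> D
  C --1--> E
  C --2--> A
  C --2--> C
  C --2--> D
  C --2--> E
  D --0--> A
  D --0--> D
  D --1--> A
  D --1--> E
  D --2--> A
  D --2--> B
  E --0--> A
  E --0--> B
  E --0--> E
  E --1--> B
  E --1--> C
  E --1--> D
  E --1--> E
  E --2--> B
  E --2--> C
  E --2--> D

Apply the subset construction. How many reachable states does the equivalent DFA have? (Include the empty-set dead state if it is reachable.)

Start state of the DFA: {A}.
{A} --0--> {C, D}  [new]
{A} --1--> {B, C}  [new]
{A} --2--> {A, B}  [new]
{C, D} --0--> {A, B, C, D, E}  [new]
{C, D} --1--> {A, B, C, D, E}  [seen]
{C, D} --2--> {A, B, C, D, E}  [seen]
{B, C} --0--> {A, B, C, D, E}  [seen]
{B, C} --1--> {B, C, D, E}  [new]
{B, C} --2--> {A, C, D, E}  [new]
{A, B} --0--> {A, C, D}  [new]
{A, B} --1--> {B, C}  [seen]
{A, B} --2--> {A, B}  [seen]
{A, B, C, D, E} --0--> {A, B, C, D, E}  [seen]
{A, B, C, D, E} --1--> {A, B, C, D, E}  [seen]
{A, B, C, D, E} --2--> {A, B, C, D, E}  [seen]
{B, C, D, E} --0--> {A, B, C, D, E}  [seen]
{B, C, D, E} --1--> {A, B, C, D, E}  [seen]
{B, C, D, E} --2--> {A, B, C, D, E}  [seen]
{A, C, D, E} --0--> {A, B, C, D, E}  [seen]
{A, C, D, E} --1--> {A, B, C, D, E}  [seen]
{A, C, D, E} --2--> {A, B, C, D, E}  [seen]
{A, C, D} --0--> {A, B, C, D, E}  [seen]
{A, C, D} --1--> {A, B, C, D, E}  [seen]
{A, C, D} --2--> {A, B, C, D, E}  [seen]
Reachable DFA states: {A}, {C, D}, {B, C}, {A, B}, {A, B, C, D, E}, {B, C, D, E}, {A, C, D, E}, {A, C, D}.

8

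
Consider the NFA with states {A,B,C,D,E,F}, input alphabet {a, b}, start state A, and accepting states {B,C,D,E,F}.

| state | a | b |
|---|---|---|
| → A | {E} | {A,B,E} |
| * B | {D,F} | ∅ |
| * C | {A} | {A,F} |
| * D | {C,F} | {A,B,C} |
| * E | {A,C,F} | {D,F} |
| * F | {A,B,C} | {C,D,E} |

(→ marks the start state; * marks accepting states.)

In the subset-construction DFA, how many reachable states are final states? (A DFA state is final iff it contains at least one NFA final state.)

Start state of the DFA: {A}.
{A} --a--> {E}  [new]
{A} --b--> {A,B,E}  [new]
{E} --a--> {A,C,F}  [new]
{E} --b--> {D,F}  [new]
{A,B,E} --a--> {A,C,D,E,F}  [new]
{A,B,E} --b--> {A,B,D,E,F}  [new]
{A,C,F} --a--> {A,B,C,E}  [new]
{A,C,F} --b--> {A,B,C,D,E,F}  [new]
{D,F} --a--> {A,B,C,F}  [new]
{D,F} --b--> {A,B,C,D,E}  [new]
{A,C,D,E,F} --a--> {A,B,C,E,F}  [new]
{A,C,D,E,F} --b--> {A,B,C,D,E,F}  [seen]
{A,B,D,E,F} --a--> {A,B,C,D,E,F}  [seen]
{A,B,D,E,F} --b--> {A,B,C,D,E,F}  [seen]
{A,B,C,E} --a--> {A,C,D,E,F}  [seen]
{A,B,C,E} --b--> {A,B,D,E,F}  [seen]
{A,B,C,D,E,F} --a--> {A,B,C,D,E,F}  [seen]
{A,B,C,D,E,F} --b--> {A,B,C,D,E,F}  [seen]
{A,B,C,F} --a--> {A,B,C,D,E,F}  [seen]
{A,B,C,F} --b--> {A,B,C,D,E,F}  [seen]
{A,B,C,D,E} --a--> {A,C,D,E,F}  [seen]
{A,B,C,D,E} --b--> {A,B,C,D,E,F}  [seen]
{A,B,C,E,F} --a--> {A,B,C,D,E,F}  [seen]
{A,B,C,E,F} --b--> {A,B,C,D,E,F}  [seen]
Reachable DFA states: {A}, {E}, {A,B,E}, {A,C,F}, {D,F}, {A,C,D,E,F}, {A,B,D,E,F}, {A,B,C,E}, {A,B,C,D,E,F}, {A,B,C,F}, {A,B,C,D,E}, {A,B,C,E,F}.
Accepting DFA states (contain an NFA accepting state): {E}, {A,B,E}, {A,C,F}, {D,F}, {A,C,D,E,F}, {A,B,D,E,F}, {A,B,C,E}, {A,B,C,D,E,F}, {A,B,C,F}, {A,B,C,D,E}, {A,B,C,E,F}.

11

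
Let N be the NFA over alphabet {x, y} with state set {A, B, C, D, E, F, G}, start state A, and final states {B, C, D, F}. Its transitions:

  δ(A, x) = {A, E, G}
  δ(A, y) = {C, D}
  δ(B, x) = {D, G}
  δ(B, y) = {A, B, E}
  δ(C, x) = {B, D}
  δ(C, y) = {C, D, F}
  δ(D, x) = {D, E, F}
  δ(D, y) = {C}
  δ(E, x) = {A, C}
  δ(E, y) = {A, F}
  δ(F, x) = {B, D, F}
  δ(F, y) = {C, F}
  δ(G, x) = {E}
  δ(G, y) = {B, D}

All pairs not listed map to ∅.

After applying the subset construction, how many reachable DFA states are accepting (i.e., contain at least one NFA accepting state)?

10

Start state of the DFA: {A}.
{A} --x--> {A, E, G}  [new]
{A} --y--> {C, D}  [new]
{A, E, G} --x--> {A, C, E, G}  [new]
{A, E, G} --y--> {A, B, C, D, F}  [new]
{C, D} --x--> {B, D, E, F}  [new]
{C, D} --y--> {C, D, F}  [new]
{A, C, E, G} --x--> {A, B, C, D, E, G}  [new]
{A, C, E, G} --y--> {A, B, C, D, F}  [seen]
{A, B, C, D, F} --x--> {A, B, D, E, F, G}  [new]
{A, B, C, D, F} --y--> {A, B, C, D, E, F}  [new]
{B, D, E, F} --x--> {A, B, C, D, E, F, G}  [new]
{B, D, E, F} --y--> {A, B, C, E, F}  [new]
{C, D, F} --x--> {B, D, E, F}  [seen]
{C, D, F} --y--> {C, D, F}  [seen]
{A, B, C, D, E, G} --x--> {A, B, C, D, E, F, G}  [seen]
{A, B, C, D, E, G} --y--> {A, B, C, D, E, F}  [seen]
{A, B, D, E, F, G} --x--> {A, B, C, D, E, F, G}  [seen]
{A, B, D, E, F, G} --y--> {A, B, C, D, E, F}  [seen]
{A, B, C, D, E, F} --x--> {A, B, C, D, E, F, G}  [seen]
{A, B, C, D, E, F} --y--> {A, B, C, D, E, F}  [seen]
{A, B, C, D, E, F, G} --x--> {A, B, C, D, E, F, G}  [seen]
{A, B, C, D, E, F, G} --y--> {A, B, C, D, E, F}  [seen]
{A, B, C, E, F} --x--> {A, B, C, D, E, F, G}  [seen]
{A, B, C, E, F} --y--> {A, B, C, D, E, F}  [seen]
Reachable DFA states: {A}, {A, E, G}, {C, D}, {A, C, E, G}, {A, B, C, D, F}, {B, D, E, F}, {C, D, F}, {A, B, C, D, E, G}, {A, B, D, E, F, G}, {A, B, C, D, E, F}, {A, B, C, D, E, F, G}, {A, B, C, E, F}.
Accepting DFA states (contain an NFA accepting state): {C, D}, {A, C, E, G}, {A, B, C, D, F}, {B, D, E, F}, {C, D, F}, {A, B, C, D, E, G}, {A, B, D, E, F, G}, {A, B, C, D, E, F}, {A, B, C, D, E, F, G}, {A, B, C, E, F}.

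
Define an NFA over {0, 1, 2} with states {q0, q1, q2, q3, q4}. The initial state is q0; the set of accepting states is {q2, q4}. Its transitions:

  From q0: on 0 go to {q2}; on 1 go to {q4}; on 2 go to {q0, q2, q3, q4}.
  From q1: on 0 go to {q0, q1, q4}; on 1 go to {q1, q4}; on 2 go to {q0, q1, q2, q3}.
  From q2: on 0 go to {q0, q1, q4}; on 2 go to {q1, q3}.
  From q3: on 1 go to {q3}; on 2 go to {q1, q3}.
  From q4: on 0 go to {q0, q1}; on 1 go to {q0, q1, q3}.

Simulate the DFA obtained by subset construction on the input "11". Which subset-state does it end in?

{q0, q1, q3}

Start: {q0}.
δ(q0,1) = {q4}.
Union: {q4}.
After 1: {q4}.
δ(q4,1) = {q0, q1, q3}.
Union: {q0, q1, q3}.
After 1: {q0, q1, q3}.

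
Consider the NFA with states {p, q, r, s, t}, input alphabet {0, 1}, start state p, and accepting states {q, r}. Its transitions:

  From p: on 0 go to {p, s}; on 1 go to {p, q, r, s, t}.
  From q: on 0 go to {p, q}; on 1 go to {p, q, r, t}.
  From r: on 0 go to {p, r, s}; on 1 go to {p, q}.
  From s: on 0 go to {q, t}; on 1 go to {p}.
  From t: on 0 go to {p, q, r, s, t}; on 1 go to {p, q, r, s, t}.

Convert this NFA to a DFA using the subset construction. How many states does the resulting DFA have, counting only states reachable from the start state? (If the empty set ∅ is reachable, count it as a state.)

4

Start state of the DFA: {p}.
{p} --0--> {p, s}  [new]
{p} --1--> {p, q, r, s, t}  [new]
{p, s} --0--> {p, q, s, t}  [new]
{p, s} --1--> {p, q, r, s, t}  [seen]
{p, q, r, s, t} --0--> {p, q, r, s, t}  [seen]
{p, q, r, s, t} --1--> {p, q, r, s, t}  [seen]
{p, q, s, t} --0--> {p, q, r, s, t}  [seen]
{p, q, s, t} --1--> {p, q, r, s, t}  [seen]
Reachable DFA states: {p}, {p, s}, {p, q, r, s, t}, {p, q, s, t}.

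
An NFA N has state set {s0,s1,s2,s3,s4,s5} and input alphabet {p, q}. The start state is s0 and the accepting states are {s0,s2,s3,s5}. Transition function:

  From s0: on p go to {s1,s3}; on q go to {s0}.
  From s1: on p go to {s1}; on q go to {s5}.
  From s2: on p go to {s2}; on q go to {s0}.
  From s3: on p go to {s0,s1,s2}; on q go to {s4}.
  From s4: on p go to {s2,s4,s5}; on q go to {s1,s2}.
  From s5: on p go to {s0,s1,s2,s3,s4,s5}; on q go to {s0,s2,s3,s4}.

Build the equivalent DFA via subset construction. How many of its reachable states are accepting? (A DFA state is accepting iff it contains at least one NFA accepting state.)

15

Start state of the DFA: {s0}.
{s0} --p--> {s1,s3}  [new]
{s0} --q--> {s0}  [seen]
{s1,s3} --p--> {s0,s1,s2}  [new]
{s1,s3} --q--> {s4,s5}  [new]
{s0,s1,s2} --p--> {s1,s2,s3}  [new]
{s0,s1,s2} --q--> {s0,s5}  [new]
{s4,s5} --p--> {s0,s1,s2,s3,s4,s5}  [new]
{s4,s5} --q--> {s0,s1,s2,s3,s4}  [new]
{s1,s2,s3} --p--> {s0,s1,s2}  [seen]
{s1,s2,s3} --q--> {s0,s4,s5}  [new]
{s0,s5} --p--> {s0,s1,s2,s3,s4,s5}  [seen]
{s0,s5} --q--> {s0,s2,s3,s4}  [new]
{s0,s1,s2,s3,s4,s5} --p--> {s0,s1,s2,s3,s4,s5}  [seen]
{s0,s1,s2,s3,s4,s5} --q--> {s0,s1,s2,s3,s4,s5}  [seen]
{s0,s1,s2,s3,s4} --p--> {s0,s1,s2,s3,s4,s5}  [seen]
{s0,s1,s2,s3,s4} --q--> {s0,s1,s2,s4,s5}  [new]
{s0,s4,s5} --p--> {s0,s1,s2,s3,s4,s5}  [seen]
{s0,s4,s5} --q--> {s0,s1,s2,s3,s4}  [seen]
{s0,s2,s3,s4} --p--> {s0,s1,s2,s3,s4,s5}  [seen]
{s0,s2,s3,s4} --q--> {s0,s1,s2,s4}  [new]
{s0,s1,s2,s4,s5} --p--> {s0,s1,s2,s3,s4,s5}  [seen]
{s0,s1,s2,s4,s5} --q--> {s0,s1,s2,s3,s4,s5}  [seen]
{s0,s1,s2,s4} --p--> {s1,s2,s3,s4,s5}  [new]
{s0,s1,s2,s4} --q--> {s0,s1,s2,s5}  [new]
{s1,s2,s3,s4,s5} --p--> {s0,s1,s2,s3,s4,s5}  [seen]
{s1,s2,s3,s4,s5} --q--> {s0,s1,s2,s3,s4,s5}  [seen]
{s0,s1,s2,s5} --p--> {s0,s1,s2,s3,s4,s5}  [seen]
{s0,s1,s2,s5} --q--> {s0,s2,s3,s4,s5}  [new]
{s0,s2,s3,s4,s5} --p--> {s0,s1,s2,s3,s4,s5}  [seen]
{s0,s2,s3,s4,s5} --q--> {s0,s1,s2,s3,s4}  [seen]
Reachable DFA states: {s0}, {s1,s3}, {s0,s1,s2}, {s4,s5}, {s1,s2,s3}, {s0,s5}, {s0,s1,s2,s3,s4,s5}, {s0,s1,s2,s3,s4}, {s0,s4,s5}, {s0,s2,s3,s4}, {s0,s1,s2,s4,s5}, {s0,s1,s2,s4}, {s1,s2,s3,s4,s5}, {s0,s1,s2,s5}, {s0,s2,s3,s4,s5}.
Accepting DFA states (contain an NFA accepting state): {s0}, {s1,s3}, {s0,s1,s2}, {s4,s5}, {s1,s2,s3}, {s0,s5}, {s0,s1,s2,s3,s4,s5}, {s0,s1,s2,s3,s4}, {s0,s4,s5}, {s0,s2,s3,s4}, {s0,s1,s2,s4,s5}, {s0,s1,s2,s4}, {s1,s2,s3,s4,s5}, {s0,s1,s2,s5}, {s0,s2,s3,s4,s5}.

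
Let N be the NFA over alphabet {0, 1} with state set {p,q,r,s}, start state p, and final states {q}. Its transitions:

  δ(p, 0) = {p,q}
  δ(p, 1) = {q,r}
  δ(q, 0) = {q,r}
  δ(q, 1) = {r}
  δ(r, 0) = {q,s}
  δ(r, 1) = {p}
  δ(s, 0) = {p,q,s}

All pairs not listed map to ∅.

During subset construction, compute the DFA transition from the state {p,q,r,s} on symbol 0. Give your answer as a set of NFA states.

{p,q,r,s}

δ(p,0) = {p,q}; δ(q,0) = {q,r}; δ(r,0) = {q,s}; δ(s,0) = {p,q,s}.
Union: {p,q,r,s}.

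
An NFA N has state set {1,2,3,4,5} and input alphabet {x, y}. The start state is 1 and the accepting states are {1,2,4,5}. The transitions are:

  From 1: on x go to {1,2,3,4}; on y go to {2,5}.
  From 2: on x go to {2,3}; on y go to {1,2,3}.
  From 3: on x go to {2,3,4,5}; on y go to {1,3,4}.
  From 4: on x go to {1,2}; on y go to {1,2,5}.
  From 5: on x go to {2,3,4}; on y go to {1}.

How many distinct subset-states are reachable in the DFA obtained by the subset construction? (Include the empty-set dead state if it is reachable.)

6

Start state of the DFA: {1}.
{1} --x--> {1,2,3,4}  [new]
{1} --y--> {2,5}  [new]
{1,2,3,4} --x--> {1,2,3,4,5}  [new]
{1,2,3,4} --y--> {1,2,3,4,5}  [seen]
{2,5} --x--> {2,3,4}  [new]
{2,5} --y--> {1,2,3}  [new]
{1,2,3,4,5} --x--> {1,2,3,4,5}  [seen]
{1,2,3,4,5} --y--> {1,2,3,4,5}  [seen]
{2,3,4} --x--> {1,2,3,4,5}  [seen]
{2,3,4} --y--> {1,2,3,4,5}  [seen]
{1,2,3} --x--> {1,2,3,4,5}  [seen]
{1,2,3} --y--> {1,2,3,4,5}  [seen]
Reachable DFA states: {1}, {1,2,3,4}, {2,5}, {1,2,3,4,5}, {2,3,4}, {1,2,3}.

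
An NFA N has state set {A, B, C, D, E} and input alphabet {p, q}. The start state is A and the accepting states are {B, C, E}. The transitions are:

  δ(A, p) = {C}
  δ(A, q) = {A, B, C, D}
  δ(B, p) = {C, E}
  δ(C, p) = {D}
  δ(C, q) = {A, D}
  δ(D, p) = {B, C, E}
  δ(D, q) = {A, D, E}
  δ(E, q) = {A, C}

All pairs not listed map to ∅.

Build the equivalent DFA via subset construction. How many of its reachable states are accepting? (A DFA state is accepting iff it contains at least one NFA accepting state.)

9

Start state of the DFA: {A}.
{A} --p--> {C}  [new]
{A} --q--> {A, B, C, D}  [new]
{C} --p--> {D}  [new]
{C} --q--> {A, D}  [new]
{A, B, C, D} --p--> {B, C, D, E}  [new]
{A, B, C, D} --q--> {A, B, C, D, E}  [new]
{D} --p--> {B, C, E}  [new]
{D} --q--> {A, D, E}  [new]
{A, D} --p--> {B, C, E}  [seen]
{A, D} --q--> {A, B, C, D, E}  [seen]
{B, C, D, E} --p--> {B, C, D, E}  [seen]
{B, C, D, E} --q--> {A, C, D, E}  [new]
{A, B, C, D, E} --p--> {B, C, D, E}  [seen]
{A, B, C, D, E} --q--> {A, B, C, D, E}  [seen]
{B, C, E} --p--> {C, D, E}  [new]
{B, C, E} --q--> {A, C, D}  [new]
{A, D, E} --p--> {B, C, E}  [seen]
{A, D, E} --q--> {A, B, C, D, E}  [seen]
{A, C, D, E} --p--> {B, C, D, E}  [seen]
{A, C, D, E} --q--> {A, B, C, D, E}  [seen]
{C, D, E} --p--> {B, C, D, E}  [seen]
{C, D, E} --q--> {A, C, D, E}  [seen]
{A, C, D} --p--> {B, C, D, E}  [seen]
{A, C, D} --q--> {A, B, C, D, E}  [seen]
Reachable DFA states: {A}, {C}, {A, B, C, D}, {D}, {A, D}, {B, C, D, E}, {A, B, C, D, E}, {B, C, E}, {A, D, E}, {A, C, D, E}, {C, D, E}, {A, C, D}.
Accepting DFA states (contain an NFA accepting state): {C}, {A, B, C, D}, {B, C, D, E}, {A, B, C, D, E}, {B, C, E}, {A, D, E}, {A, C, D, E}, {C, D, E}, {A, C, D}.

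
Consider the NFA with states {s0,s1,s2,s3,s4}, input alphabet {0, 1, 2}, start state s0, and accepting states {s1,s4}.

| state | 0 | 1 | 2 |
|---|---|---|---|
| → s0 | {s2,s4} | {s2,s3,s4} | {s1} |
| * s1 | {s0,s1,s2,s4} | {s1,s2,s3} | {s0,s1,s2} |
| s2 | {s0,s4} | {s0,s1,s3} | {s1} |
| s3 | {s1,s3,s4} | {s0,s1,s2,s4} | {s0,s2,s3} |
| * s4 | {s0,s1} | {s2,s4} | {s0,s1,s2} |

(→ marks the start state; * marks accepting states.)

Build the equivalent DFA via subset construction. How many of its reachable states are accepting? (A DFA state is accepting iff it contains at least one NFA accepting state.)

Start state of the DFA: {s0}.
{s0} --0--> {s2,s4}  [new]
{s0} --1--> {s2,s3,s4}  [new]
{s0} --2--> {s1}  [new]
{s2,s4} --0--> {s0,s1,s4}  [new]
{s2,s4} --1--> {s0,s1,s2,s3,s4}  [new]
{s2,s4} --2--> {s0,s1,s2}  [new]
{s2,s3,s4} --0--> {s0,s1,s3,s4}  [new]
{s2,s3,s4} --1--> {s0,s1,s2,s3,s4}  [seen]
{s2,s3,s4} --2--> {s0,s1,s2,s3}  [new]
{s1} --0--> {s0,s1,s2,s4}  [new]
{s1} --1--> {s1,s2,s3}  [new]
{s1} --2--> {s0,s1,s2}  [seen]
{s0,s1,s4} --0--> {s0,s1,s2,s4}  [seen]
{s0,s1,s4} --1--> {s1,s2,s3,s4}  [new]
{s0,s1,s4} --2--> {s0,s1,s2}  [seen]
{s0,s1,s2,s3,s4} --0--> {s0,s1,s2,s3,s4}  [seen]
{s0,s1,s2,s3,s4} --1--> {s0,s1,s2,s3,s4}  [seen]
{s0,s1,s2,s3,s4} --2--> {s0,s1,s2,s3}  [seen]
{s0,s1,s2} --0--> {s0,s1,s2,s4}  [seen]
{s0,s1,s2} --1--> {s0,s1,s2,s3,s4}  [seen]
{s0,s1,s2} --2--> {s0,s1,s2}  [seen]
{s0,s1,s3,s4} --0--> {s0,s1,s2,s3,s4}  [seen]
{s0,s1,s3,s4} --1--> {s0,s1,s2,s3,s4}  [seen]
{s0,s1,s3,s4} --2--> {s0,s1,s2,s3}  [seen]
{s0,s1,s2,s3} --0--> {s0,s1,s2,s3,s4}  [seen]
{s0,s1,s2,s3} --1--> {s0,s1,s2,s3,s4}  [seen]
{s0,s1,s2,s3} --2--> {s0,s1,s2,s3}  [seen]
{s0,s1,s2,s4} --0--> {s0,s1,s2,s4}  [seen]
{s0,s1,s2,s4} --1--> {s0,s1,s2,s3,s4}  [seen]
{s0,s1,s2,s4} --2--> {s0,s1,s2}  [seen]
{s1,s2,s3} --0--> {s0,s1,s2,s3,s4}  [seen]
{s1,s2,s3} --1--> {s0,s1,s2,s3,s4}  [seen]
{s1,s2,s3} --2--> {s0,s1,s2,s3}  [seen]
{s1,s2,s3,s4} --0--> {s0,s1,s2,s3,s4}  [seen]
{s1,s2,s3,s4} --1--> {s0,s1,s2,s3,s4}  [seen]
{s1,s2,s3,s4} --2--> {s0,s1,s2,s3}  [seen]
Reachable DFA states: {s0}, {s2,s4}, {s2,s3,s4}, {s1}, {s0,s1,s4}, {s0,s1,s2,s3,s4}, {s0,s1,s2}, {s0,s1,s3,s4}, {s0,s1,s2,s3}, {s0,s1,s2,s4}, {s1,s2,s3}, {s1,s2,s3,s4}.
Accepting DFA states (contain an NFA accepting state): {s2,s4}, {s2,s3,s4}, {s1}, {s0,s1,s4}, {s0,s1,s2,s3,s4}, {s0,s1,s2}, {s0,s1,s3,s4}, {s0,s1,s2,s3}, {s0,s1,s2,s4}, {s1,s2,s3}, {s1,s2,s3,s4}.

11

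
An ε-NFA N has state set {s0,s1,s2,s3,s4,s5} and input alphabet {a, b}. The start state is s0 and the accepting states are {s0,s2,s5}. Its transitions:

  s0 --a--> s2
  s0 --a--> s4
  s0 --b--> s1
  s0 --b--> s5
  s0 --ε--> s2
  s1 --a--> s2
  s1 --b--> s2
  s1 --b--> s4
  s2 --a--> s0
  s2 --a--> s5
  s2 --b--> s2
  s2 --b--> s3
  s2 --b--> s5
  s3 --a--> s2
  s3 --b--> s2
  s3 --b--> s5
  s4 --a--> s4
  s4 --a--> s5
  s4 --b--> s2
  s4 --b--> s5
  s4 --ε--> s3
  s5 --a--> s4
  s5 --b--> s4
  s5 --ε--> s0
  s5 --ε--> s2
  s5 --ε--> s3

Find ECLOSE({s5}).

Begin with {s5}.
s5 →ε {s0,s2,s3}; add s0, s2, s3.
ε-closure = {s0,s2,s3,s5}.

{s0,s2,s3,s5}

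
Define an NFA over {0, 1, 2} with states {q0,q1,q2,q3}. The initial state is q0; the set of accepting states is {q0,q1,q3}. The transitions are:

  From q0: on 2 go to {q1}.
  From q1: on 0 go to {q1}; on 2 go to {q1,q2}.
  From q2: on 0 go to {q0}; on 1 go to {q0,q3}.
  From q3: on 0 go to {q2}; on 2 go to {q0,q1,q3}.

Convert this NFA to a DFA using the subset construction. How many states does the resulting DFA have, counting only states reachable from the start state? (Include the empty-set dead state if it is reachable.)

Start state of the DFA: {q0}.
{q0} --0--> ∅  [new]
{q0} --1--> ∅  [seen]
{q0} --2--> {q1}  [new]
∅ --0--> ∅  [seen]
∅ --1--> ∅  [seen]
∅ --2--> ∅  [seen]
{q1} --0--> {q1}  [seen]
{q1} --1--> ∅  [seen]
{q1} --2--> {q1,q2}  [new]
{q1,q2} --0--> {q0,q1}  [new]
{q1,q2} --1--> {q0,q3}  [new]
{q1,q2} --2--> {q1,q2}  [seen]
{q0,q1} --0--> {q1}  [seen]
{q0,q1} --1--> ∅  [seen]
{q0,q1} --2--> {q1,q2}  [seen]
{q0,q3} --0--> {q2}  [new]
{q0,q3} --1--> ∅  [seen]
{q0,q3} --2--> {q0,q1,q3}  [new]
{q2} --0--> {q0}  [seen]
{q2} --1--> {q0,q3}  [seen]
{q2} --2--> ∅  [seen]
{q0,q1,q3} --0--> {q1,q2}  [seen]
{q0,q1,q3} --1--> ∅  [seen]
{q0,q1,q3} --2--> {q0,q1,q2,q3}  [new]
{q0,q1,q2,q3} --0--> {q0,q1,q2}  [new]
{q0,q1,q2,q3} --1--> {q0,q3}  [seen]
{q0,q1,q2,q3} --2--> {q0,q1,q2,q3}  [seen]
{q0,q1,q2} --0--> {q0,q1}  [seen]
{q0,q1,q2} --1--> {q0,q3}  [seen]
{q0,q1,q2} --2--> {q1,q2}  [seen]
Reachable DFA states: {q0}, ∅, {q1}, {q1,q2}, {q0,q1}, {q0,q3}, {q2}, {q0,q1,q3}, {q0,q1,q2,q3}, {q0,q1,q2}.

10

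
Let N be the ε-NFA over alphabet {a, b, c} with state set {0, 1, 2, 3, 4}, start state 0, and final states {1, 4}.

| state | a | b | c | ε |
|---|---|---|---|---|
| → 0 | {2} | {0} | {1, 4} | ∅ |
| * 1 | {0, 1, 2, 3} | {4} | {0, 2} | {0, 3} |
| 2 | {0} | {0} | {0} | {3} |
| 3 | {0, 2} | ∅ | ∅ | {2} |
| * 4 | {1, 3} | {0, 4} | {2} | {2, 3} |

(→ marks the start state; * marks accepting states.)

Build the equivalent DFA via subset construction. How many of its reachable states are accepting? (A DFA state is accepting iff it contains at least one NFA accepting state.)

Start state of the DFA: {0} (ε-closure of the NFA start).
{0} --a--> {2, 3}  [new]
{0} --b--> {0}  [seen]
{0} --c--> {0, 1, 2, 3, 4}  [new]
{2, 3} --a--> {0, 2, 3}  [new]
{2, 3} --b--> {0}  [seen]
{2, 3} --c--> {0}  [seen]
{0, 1, 2, 3, 4} --a--> {0, 1, 2, 3}  [new]
{0, 1, 2, 3, 4} --b--> {0, 2, 3, 4}  [new]
{0, 1, 2, 3, 4} --c--> {0, 1, 2, 3, 4}  [seen]
{0, 2, 3} --a--> {0, 2, 3}  [seen]
{0, 2, 3} --b--> {0}  [seen]
{0, 2, 3} --c--> {0, 1, 2, 3, 4}  [seen]
{0, 1, 2, 3} --a--> {0, 1, 2, 3}  [seen]
{0, 1, 2, 3} --b--> {0, 2, 3, 4}  [seen]
{0, 1, 2, 3} --c--> {0, 1, 2, 3, 4}  [seen]
{0, 2, 3, 4} --a--> {0, 1, 2, 3}  [seen]
{0, 2, 3, 4} --b--> {0, 2, 3, 4}  [seen]
{0, 2, 3, 4} --c--> {0, 1, 2, 3, 4}  [seen]
Reachable DFA states: {0}, {2, 3}, {0, 1, 2, 3, 4}, {0, 2, 3}, {0, 1, 2, 3}, {0, 2, 3, 4}.
Accepting DFA states (contain an NFA accepting state): {0, 1, 2, 3, 4}, {0, 1, 2, 3}, {0, 2, 3, 4}.

3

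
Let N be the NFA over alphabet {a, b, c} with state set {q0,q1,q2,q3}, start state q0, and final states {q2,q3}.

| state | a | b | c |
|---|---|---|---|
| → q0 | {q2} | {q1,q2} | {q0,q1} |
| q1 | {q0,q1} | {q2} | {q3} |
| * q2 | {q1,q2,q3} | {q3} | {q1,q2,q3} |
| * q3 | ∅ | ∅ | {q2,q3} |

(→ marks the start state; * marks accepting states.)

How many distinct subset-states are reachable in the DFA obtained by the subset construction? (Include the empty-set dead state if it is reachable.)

11

Start state of the DFA: {q0}.
{q0} --a--> {q2}  [new]
{q0} --b--> {q1,q2}  [new]
{q0} --c--> {q0,q1}  [new]
{q2} --a--> {q1,q2,q3}  [new]
{q2} --b--> {q3}  [new]
{q2} --c--> {q1,q2,q3}  [seen]
{q1,q2} --a--> {q0,q1,q2,q3}  [new]
{q1,q2} --b--> {q2,q3}  [new]
{q1,q2} --c--> {q1,q2,q3}  [seen]
{q0,q1} --a--> {q0,q1,q2}  [new]
{q0,q1} --b--> {q1,q2}  [seen]
{q0,q1} --c--> {q0,q1,q3}  [new]
{q1,q2,q3} --a--> {q0,q1,q2,q3}  [seen]
{q1,q2,q3} --b--> {q2,q3}  [seen]
{q1,q2,q3} --c--> {q1,q2,q3}  [seen]
{q3} --a--> ∅  [new]
{q3} --b--> ∅  [seen]
{q3} --c--> {q2,q3}  [seen]
{q0,q1,q2,q3} --a--> {q0,q1,q2,q3}  [seen]
{q0,q1,q2,q3} --b--> {q1,q2,q3}  [seen]
{q0,q1,q2,q3} --c--> {q0,q1,q2,q3}  [seen]
{q2,q3} --a--> {q1,q2,q3}  [seen]
{q2,q3} --b--> {q3}  [seen]
{q2,q3} --c--> {q1,q2,q3}  [seen]
{q0,q1,q2} --a--> {q0,q1,q2,q3}  [seen]
{q0,q1,q2} --b--> {q1,q2,q3}  [seen]
{q0,q1,q2} --c--> {q0,q1,q2,q3}  [seen]
{q0,q1,q3} --a--> {q0,q1,q2}  [seen]
{q0,q1,q3} --b--> {q1,q2}  [seen]
{q0,q1,q3} --c--> {q0,q1,q2,q3}  [seen]
∅ --a--> ∅  [seen]
∅ --b--> ∅  [seen]
∅ --c--> ∅  [seen]
Reachable DFA states: {q0}, {q2}, {q1,q2}, {q0,q1}, {q1,q2,q3}, {q3}, {q0,q1,q2,q3}, {q2,q3}, {q0,q1,q2}, {q0,q1,q3}, ∅.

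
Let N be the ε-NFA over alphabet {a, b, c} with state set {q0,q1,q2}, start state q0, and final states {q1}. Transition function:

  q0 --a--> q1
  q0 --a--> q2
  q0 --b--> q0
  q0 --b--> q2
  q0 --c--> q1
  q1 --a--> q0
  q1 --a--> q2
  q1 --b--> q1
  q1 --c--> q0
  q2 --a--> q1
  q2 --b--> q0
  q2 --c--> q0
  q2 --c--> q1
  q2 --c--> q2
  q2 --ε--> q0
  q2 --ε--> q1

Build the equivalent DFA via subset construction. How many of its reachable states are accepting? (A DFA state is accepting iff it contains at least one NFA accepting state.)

Start state of the DFA: {q0} (ε-closure of the NFA start).
{q0} --a--> {q0,q1,q2}  [new]
{q0} --b--> {q0,q1,q2}  [seen]
{q0} --c--> {q1}  [new]
{q0,q1,q2} --a--> {q0,q1,q2}  [seen]
{q0,q1,q2} --b--> {q0,q1,q2}  [seen]
{q0,q1,q2} --c--> {q0,q1,q2}  [seen]
{q1} --a--> {q0,q1,q2}  [seen]
{q1} --b--> {q1}  [seen]
{q1} --c--> {q0}  [seen]
Reachable DFA states: {q0}, {q0,q1,q2}, {q1}.
Accepting DFA states (contain an NFA accepting state): {q0,q1,q2}, {q1}.

2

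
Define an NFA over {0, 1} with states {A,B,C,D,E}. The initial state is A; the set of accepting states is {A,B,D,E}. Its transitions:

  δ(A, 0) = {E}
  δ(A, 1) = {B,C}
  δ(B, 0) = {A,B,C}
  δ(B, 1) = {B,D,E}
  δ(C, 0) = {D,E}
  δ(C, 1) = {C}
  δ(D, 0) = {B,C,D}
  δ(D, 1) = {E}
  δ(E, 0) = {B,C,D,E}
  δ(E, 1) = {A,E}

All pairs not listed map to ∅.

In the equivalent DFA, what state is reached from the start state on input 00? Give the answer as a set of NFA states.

Start: {A}.
δ(A,0) = {E}.
Union: {E}.
After 0: {E}.
δ(E,0) = {B,C,D,E}.
Union: {B,C,D,E}.
After 0: {B,C,D,E}.

{B,C,D,E}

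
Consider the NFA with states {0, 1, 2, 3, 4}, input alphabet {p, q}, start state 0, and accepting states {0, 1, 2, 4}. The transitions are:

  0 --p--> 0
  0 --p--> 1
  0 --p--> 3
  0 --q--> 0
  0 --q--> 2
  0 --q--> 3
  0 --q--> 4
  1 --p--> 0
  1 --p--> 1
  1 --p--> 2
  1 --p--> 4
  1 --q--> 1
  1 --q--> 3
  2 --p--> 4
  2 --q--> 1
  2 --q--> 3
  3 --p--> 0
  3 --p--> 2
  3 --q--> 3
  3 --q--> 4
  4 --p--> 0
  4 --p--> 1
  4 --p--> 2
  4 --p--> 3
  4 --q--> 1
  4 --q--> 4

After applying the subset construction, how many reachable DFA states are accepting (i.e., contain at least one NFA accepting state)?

4

Start state of the DFA: {0}.
{0} --p--> {0, 1, 3}  [new]
{0} --q--> {0, 2, 3, 4}  [new]
{0, 1, 3} --p--> {0, 1, 2, 3, 4}  [new]
{0, 1, 3} --q--> {0, 1, 2, 3, 4}  [seen]
{0, 2, 3, 4} --p--> {0, 1, 2, 3, 4}  [seen]
{0, 2, 3, 4} --q--> {0, 1, 2, 3, 4}  [seen]
{0, 1, 2, 3, 4} --p--> {0, 1, 2, 3, 4}  [seen]
{0, 1, 2, 3, 4} --q--> {0, 1, 2, 3, 4}  [seen]
Reachable DFA states: {0}, {0, 1, 3}, {0, 2, 3, 4}, {0, 1, 2, 3, 4}.
Accepting DFA states (contain an NFA accepting state): {0}, {0, 1, 3}, {0, 2, 3, 4}, {0, 1, 2, 3, 4}.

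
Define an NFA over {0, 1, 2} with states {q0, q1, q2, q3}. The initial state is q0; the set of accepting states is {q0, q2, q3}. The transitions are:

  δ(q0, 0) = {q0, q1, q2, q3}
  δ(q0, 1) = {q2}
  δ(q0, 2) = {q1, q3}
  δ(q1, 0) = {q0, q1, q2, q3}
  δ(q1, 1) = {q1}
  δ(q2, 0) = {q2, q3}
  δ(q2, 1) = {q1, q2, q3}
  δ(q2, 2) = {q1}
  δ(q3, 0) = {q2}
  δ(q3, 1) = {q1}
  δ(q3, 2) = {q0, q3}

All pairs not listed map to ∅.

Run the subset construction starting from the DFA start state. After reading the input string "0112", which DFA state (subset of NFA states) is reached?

{q0, q1, q3}

Start: {q0}.
δ(q0,0) = {q0, q1, q2, q3}.
Union: {q0, q1, q2, q3}.
After 0: {q0, q1, q2, q3}.
δ(q0,1) = {q2}; δ(q1,1) = {q1}; δ(q2,1) = {q1, q2, q3}; δ(q3,1) = {q1}.
Union: {q1, q2, q3}.
After 1: {q1, q2, q3}.
δ(q1,1) = {q1}; δ(q2,1) = {q1, q2, q3}; δ(q3,1) = {q1}.
Union: {q1, q2, q3}.
After 1: {q1, q2, q3}.
δ(q1,2) = ∅; δ(q2,2) = {q1}; δ(q3,2) = {q0, q3}.
Union: {q0, q1, q3}.
After 2: {q0, q1, q3}.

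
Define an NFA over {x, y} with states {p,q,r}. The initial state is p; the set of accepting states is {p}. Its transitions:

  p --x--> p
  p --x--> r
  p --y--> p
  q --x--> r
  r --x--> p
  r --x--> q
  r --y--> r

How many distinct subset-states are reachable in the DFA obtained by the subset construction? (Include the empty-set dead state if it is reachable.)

3

Start state of the DFA: {p}.
{p} --x--> {p,r}  [new]
{p} --y--> {p}  [seen]
{p,r} --x--> {p,q,r}  [new]
{p,r} --y--> {p,r}  [seen]
{p,q,r} --x--> {p,q,r}  [seen]
{p,q,r} --y--> {p,r}  [seen]
Reachable DFA states: {p}, {p,r}, {p,q,r}.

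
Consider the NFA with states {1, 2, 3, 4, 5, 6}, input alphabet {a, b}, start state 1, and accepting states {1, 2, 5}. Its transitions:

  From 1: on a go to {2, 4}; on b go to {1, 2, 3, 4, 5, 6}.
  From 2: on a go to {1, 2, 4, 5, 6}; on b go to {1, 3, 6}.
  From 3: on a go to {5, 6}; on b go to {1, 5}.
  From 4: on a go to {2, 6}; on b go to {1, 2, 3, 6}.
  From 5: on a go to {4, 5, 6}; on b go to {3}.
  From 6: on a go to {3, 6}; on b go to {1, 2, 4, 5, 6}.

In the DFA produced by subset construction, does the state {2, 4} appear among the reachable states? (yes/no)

Start state of the DFA: {1}.
{1} --a--> {2, 4}  [new]
{1} --b--> {1, 2, 3, 4, 5, 6}  [new]
{2, 4} --a--> {1, 2, 4, 5, 6}  [new]
{2, 4} --b--> {1, 2, 3, 6}  [new]
{1, 2, 3, 4, 5, 6} --a--> {1, 2, 3, 4, 5, 6}  [seen]
{1, 2, 3, 4, 5, 6} --b--> {1, 2, 3, 4, 5, 6}  [seen]
{1, 2, 4, 5, 6} --a--> {1, 2, 3, 4, 5, 6}  [seen]
{1, 2, 4, 5, 6} --b--> {1, 2, 3, 4, 5, 6}  [seen]
{1, 2, 3, 6} --a--> {1, 2, 3, 4, 5, 6}  [seen]
{1, 2, 3, 6} --b--> {1, 2, 3, 4, 5, 6}  [seen]
Reachable DFA states: {1}, {2, 4}, {1, 2, 3, 4, 5, 6}, {1, 2, 4, 5, 6}, {1, 2, 3, 6}.
{2, 4} is among them.

yes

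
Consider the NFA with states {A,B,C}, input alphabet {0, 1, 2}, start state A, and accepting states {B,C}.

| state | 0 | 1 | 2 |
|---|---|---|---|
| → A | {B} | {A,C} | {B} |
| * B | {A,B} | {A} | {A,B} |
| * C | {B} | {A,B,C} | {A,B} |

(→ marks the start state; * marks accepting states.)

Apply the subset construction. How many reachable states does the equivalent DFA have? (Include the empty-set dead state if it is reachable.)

5

Start state of the DFA: {A}.
{A} --0--> {B}  [new]
{A} --1--> {A,C}  [new]
{A} --2--> {B}  [seen]
{B} --0--> {A,B}  [new]
{B} --1--> {A}  [seen]
{B} --2--> {A,B}  [seen]
{A,C} --0--> {B}  [seen]
{A,C} --1--> {A,B,C}  [new]
{A,C} --2--> {A,B}  [seen]
{A,B} --0--> {A,B}  [seen]
{A,B} --1--> {A,C}  [seen]
{A,B} --2--> {A,B}  [seen]
{A,B,C} --0--> {A,B}  [seen]
{A,B,C} --1--> {A,B,C}  [seen]
{A,B,C} --2--> {A,B}  [seen]
Reachable DFA states: {A}, {B}, {A,C}, {A,B}, {A,B,C}.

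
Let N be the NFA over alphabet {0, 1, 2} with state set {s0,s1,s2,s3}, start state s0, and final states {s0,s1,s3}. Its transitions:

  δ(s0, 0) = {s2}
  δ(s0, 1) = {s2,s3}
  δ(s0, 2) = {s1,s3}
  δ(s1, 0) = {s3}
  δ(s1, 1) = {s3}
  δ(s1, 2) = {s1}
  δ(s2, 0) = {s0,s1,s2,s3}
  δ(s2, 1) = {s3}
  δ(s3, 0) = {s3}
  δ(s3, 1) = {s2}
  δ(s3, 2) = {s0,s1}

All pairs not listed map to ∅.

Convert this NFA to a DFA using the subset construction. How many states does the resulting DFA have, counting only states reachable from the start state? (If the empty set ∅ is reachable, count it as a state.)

9

Start state of the DFA: {s0}.
{s0} --0--> {s2}  [new]
{s0} --1--> {s2,s3}  [new]
{s0} --2--> {s1,s3}  [new]
{s2} --0--> {s0,s1,s2,s3}  [new]
{s2} --1--> {s3}  [new]
{s2} --2--> ∅  [new]
{s2,s3} --0--> {s0,s1,s2,s3}  [seen]
{s2,s3} --1--> {s2,s3}  [seen]
{s2,s3} --2--> {s0,s1}  [new]
{s1,s3} --0--> {s3}  [seen]
{s1,s3} --1--> {s2,s3}  [seen]
{s1,s3} --2--> {s0,s1}  [seen]
{s0,s1,s2,s3} --0--> {s0,s1,s2,s3}  [seen]
{s0,s1,s2,s3} --1--> {s2,s3}  [seen]
{s0,s1,s2,s3} --2--> {s0,s1,s3}  [new]
{s3} --0--> {s3}  [seen]
{s3} --1--> {s2}  [seen]
{s3} --2--> {s0,s1}  [seen]
∅ --0--> ∅  [seen]
∅ --1--> ∅  [seen]
∅ --2--> ∅  [seen]
{s0,s1} --0--> {s2,s3}  [seen]
{s0,s1} --1--> {s2,s3}  [seen]
{s0,s1} --2--> {s1,s3}  [seen]
{s0,s1,s3} --0--> {s2,s3}  [seen]
{s0,s1,s3} --1--> {s2,s3}  [seen]
{s0,s1,s3} --2--> {s0,s1,s3}  [seen]
Reachable DFA states: {s0}, {s2}, {s2,s3}, {s1,s3}, {s0,s1,s2,s3}, {s3}, ∅, {s0,s1}, {s0,s1,s3}.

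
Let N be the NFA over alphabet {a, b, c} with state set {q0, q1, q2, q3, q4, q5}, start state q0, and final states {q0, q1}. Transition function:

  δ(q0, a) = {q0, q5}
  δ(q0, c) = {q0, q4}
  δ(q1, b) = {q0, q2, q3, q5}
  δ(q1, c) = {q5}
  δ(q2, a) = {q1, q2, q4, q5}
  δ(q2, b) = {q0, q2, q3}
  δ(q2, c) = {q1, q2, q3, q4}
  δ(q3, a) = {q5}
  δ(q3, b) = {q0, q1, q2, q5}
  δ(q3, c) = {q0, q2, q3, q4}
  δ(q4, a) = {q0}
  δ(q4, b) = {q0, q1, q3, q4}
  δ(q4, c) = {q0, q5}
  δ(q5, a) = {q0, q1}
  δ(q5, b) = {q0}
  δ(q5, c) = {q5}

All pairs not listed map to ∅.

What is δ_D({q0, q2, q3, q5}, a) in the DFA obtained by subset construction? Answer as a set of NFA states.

δ(q0,a) = {q0, q5}; δ(q2,a) = {q1, q2, q4, q5}; δ(q3,a) = {q5}; δ(q5,a) = {q0, q1}.
Union: {q0, q1, q2, q4, q5}.

{q0, q1, q2, q4, q5}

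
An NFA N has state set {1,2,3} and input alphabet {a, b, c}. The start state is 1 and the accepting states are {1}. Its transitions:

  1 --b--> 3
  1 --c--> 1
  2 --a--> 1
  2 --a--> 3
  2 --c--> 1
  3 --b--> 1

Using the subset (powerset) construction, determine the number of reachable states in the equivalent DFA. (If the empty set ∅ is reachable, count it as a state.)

3

Start state of the DFA: {1}.
{1} --a--> ∅  [new]
{1} --b--> {3}  [new]
{1} --c--> {1}  [seen]
∅ --a--> ∅  [seen]
∅ --b--> ∅  [seen]
∅ --c--> ∅  [seen]
{3} --a--> ∅  [seen]
{3} --b--> {1}  [seen]
{3} --c--> ∅  [seen]
Reachable DFA states: {1}, ∅, {3}.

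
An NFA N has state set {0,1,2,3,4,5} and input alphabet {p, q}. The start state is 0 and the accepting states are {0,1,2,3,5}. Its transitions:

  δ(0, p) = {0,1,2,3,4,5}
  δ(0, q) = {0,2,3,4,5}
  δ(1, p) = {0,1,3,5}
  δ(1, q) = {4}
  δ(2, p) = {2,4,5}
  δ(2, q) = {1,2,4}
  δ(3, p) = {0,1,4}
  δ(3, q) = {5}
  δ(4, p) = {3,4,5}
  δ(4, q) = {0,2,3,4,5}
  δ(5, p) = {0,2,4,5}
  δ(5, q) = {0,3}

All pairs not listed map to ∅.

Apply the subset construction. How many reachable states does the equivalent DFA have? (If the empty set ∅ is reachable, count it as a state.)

Start state of the DFA: {0}.
{0} --p--> {0,1,2,3,4,5}  [new]
{0} --q--> {0,2,3,4,5}  [new]
{0,1,2,3,4,5} --p--> {0,1,2,3,4,5}  [seen]
{0,1,2,3,4,5} --q--> {0,1,2,3,4,5}  [seen]
{0,2,3,4,5} --p--> {0,1,2,3,4,5}  [seen]
{0,2,3,4,5} --q--> {0,1,2,3,4,5}  [seen]
Reachable DFA states: {0}, {0,1,2,3,4,5}, {0,2,3,4,5}.

3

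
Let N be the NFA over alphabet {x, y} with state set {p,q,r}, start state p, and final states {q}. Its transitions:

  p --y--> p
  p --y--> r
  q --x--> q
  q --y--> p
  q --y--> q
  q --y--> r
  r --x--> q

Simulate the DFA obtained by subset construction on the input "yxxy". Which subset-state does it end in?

Start: {p}.
δ(p,y) = {p,r}.
Union: {p,r}.
After y: {p,r}.
δ(p,x) = ∅; δ(r,x) = {q}.
Union: {q}.
After x: {q}.
δ(q,x) = {q}.
Union: {q}.
After x: {q}.
δ(q,y) = {p,q,r}.
Union: {p,q,r}.
After y: {p,q,r}.

{p,q,r}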